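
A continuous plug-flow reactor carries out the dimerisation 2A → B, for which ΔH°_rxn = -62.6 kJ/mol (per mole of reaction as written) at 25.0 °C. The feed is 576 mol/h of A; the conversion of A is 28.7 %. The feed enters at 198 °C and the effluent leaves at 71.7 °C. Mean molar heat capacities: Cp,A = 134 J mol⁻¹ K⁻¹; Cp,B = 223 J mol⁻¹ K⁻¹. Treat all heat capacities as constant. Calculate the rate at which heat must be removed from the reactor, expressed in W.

Extent of reaction ξ = 0.287 × 576 / 2 = 82.656 mol/h
Reaction term: ξ·ΔH°_rxn = 82.656 × -62.6 = -5174.3 kJ/h
Sensible, feed 198→25 °C: -13353 kJ/h
Outlet flows (mol/h): A 410.69, B 82.656
Sensible, products 25→71.7 °C: 3430.8 kJ/h
Q = ΔH = -15096 kJ/h = -4.1934 kW
Heat removed = 4193.4 W

Q_out = 4190 W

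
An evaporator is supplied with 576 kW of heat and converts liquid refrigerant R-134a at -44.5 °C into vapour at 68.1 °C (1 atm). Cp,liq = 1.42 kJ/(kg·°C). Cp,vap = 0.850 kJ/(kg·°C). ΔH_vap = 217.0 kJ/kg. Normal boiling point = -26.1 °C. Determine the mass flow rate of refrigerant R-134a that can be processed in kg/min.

Δh = 1.42×(-26.1−-44.5) + 217.0 + 0.850×(68.1−-26.1) = 323.2 kJ/kg
Q = 576 kW = 576 kJ/s = 34560 kJ/min
ṁ = Q/Δh = 34560 / 323.2 = 106.93 kg/min

ṁ = 107 kg/min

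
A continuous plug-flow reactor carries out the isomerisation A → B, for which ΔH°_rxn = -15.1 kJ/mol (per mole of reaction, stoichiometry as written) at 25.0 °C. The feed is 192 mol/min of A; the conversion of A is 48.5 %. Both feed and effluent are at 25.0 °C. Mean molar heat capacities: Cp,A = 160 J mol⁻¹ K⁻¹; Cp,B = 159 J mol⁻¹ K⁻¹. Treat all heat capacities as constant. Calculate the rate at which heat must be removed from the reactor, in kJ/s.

Q_out = 23.4 kJ/s

Extent of reaction ξ = 0.485 × 192 = 93.12 mol/min
Reaction term: ξ·ΔH°_rxn = 93.12 × -15.1 = -1406.1 kJ/min
Q = ΔH = -1406.1 kJ/min = -23.435 kW
Heat removed = 23.435 kJ/s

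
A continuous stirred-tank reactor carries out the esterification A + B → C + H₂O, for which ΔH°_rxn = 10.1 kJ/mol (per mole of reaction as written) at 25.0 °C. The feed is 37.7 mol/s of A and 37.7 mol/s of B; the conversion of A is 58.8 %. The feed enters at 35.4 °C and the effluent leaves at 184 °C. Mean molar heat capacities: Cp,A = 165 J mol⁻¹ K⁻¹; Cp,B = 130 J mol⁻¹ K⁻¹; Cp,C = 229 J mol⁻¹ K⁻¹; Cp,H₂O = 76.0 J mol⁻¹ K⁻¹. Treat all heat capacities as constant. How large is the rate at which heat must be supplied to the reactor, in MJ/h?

Extent of reaction ξ = 0.588 × 37.7 = 22.168 mol/s
Reaction term: ξ·ΔH°_rxn = 22.168 × 10.1 = 223.89 kJ/s
Sensible, feed 35.4→25 °C: -115.66 kJ/s
Outlet flows (mol/s): A 15.532, B 15.532, C 22.168, H₂O 22.168
Sensible, products 25→184 °C: 1803.6 kJ/s
Q = ΔH = 1911.8 kJ/s = 1911.8 kW
Heat supplied = 6882.5 MJ/h

Q_in = 6880 MJ/h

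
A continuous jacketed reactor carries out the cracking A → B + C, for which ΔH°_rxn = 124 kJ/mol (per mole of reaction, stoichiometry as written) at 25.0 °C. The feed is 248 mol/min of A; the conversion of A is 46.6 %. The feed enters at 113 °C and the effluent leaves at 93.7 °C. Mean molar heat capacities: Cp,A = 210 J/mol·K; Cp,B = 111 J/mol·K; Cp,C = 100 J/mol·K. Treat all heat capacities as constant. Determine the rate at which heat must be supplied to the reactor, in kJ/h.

Q_in = 800000 kJ/h

Extent of reaction ξ = 0.466 × 248 = 115.57 mol/min
Reaction term: ξ·ΔH°_rxn = 115.57 × 124 = 14330 kJ/min
Sensible, feed 113→25 °C: -4583 kJ/min
Outlet flows (mol/min): A 132.43, B 115.57, C 115.57
Sensible, products 25→93.7 °C: 3585.8 kJ/min
Q = ΔH = 13333 kJ/min = 222.22 kW
Heat supplied = 799990 kJ/h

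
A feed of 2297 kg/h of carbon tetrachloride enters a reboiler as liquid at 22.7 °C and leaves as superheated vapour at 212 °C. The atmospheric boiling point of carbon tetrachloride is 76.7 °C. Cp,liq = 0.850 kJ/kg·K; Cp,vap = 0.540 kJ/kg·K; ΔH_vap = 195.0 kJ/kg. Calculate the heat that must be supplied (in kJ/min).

liquid 22.7→76.7 °C: 45.9 kJ/kg
vaporisation at 76.7 °C: 195 kJ/kg
vapour 76.7→212 °C: 73.062 kJ/kg
Δh = 45.9 + 195 + 73.062 = 313.96 kJ/kg
Q = ṁ·Δh = 2297 kg/h × 313.96 kJ/kg = 721170 kJ/h
|Q| = 200.33 kW = 12020 kJ/min

Q = 12000 kJ/min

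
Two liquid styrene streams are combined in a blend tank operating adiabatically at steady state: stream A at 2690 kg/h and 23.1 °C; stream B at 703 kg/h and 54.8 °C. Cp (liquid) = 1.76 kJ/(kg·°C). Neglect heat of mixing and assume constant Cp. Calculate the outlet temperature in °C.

T_out = 29.7 °C

No heat crosses the boundary, so H_out = H_in.
Σ ṁᵢCp,ᵢTᵢ = 2690×1.76×23.1 + 703×1.76×54.8 = 177170
Σ ṁᵢCp,ᵢ = 2690×1.76 + 703×1.76 = 5971.7
T_out = 177170 / 5971.7 = 29.668 °C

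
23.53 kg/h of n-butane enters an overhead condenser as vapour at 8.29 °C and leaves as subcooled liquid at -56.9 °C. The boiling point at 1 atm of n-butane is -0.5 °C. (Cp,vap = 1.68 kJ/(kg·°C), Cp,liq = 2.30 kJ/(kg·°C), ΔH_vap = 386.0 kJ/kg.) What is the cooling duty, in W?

vapour 8.29→-0.5 °C: -14.767 kJ/kg
condensation at -0.5 °C: -386 kJ/kg
liquid -0.5→-56.9 °C: -129.72 kJ/kg
Δh = -14.767 + -386 + -129.72 = -530.49 kJ/kg
Q = ṁ·Δh = 23.53 kg/h × -530.49 kJ/kg = -12482 kJ/h
|Q| = 3.4673 kW = 3467.3 W

Q_c = 3470 W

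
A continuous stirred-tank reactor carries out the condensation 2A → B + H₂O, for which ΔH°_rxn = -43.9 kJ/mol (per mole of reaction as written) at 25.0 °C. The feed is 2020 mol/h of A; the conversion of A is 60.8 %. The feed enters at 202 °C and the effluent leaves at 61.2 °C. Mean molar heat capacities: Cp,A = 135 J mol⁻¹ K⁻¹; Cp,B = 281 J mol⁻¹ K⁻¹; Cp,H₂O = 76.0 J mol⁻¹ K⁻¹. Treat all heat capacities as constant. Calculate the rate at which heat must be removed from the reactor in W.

Q_out = 17600 W

Extent of reaction ξ = 0.608 × 2020 / 2 = 614.08 mol/h
Reaction term: ξ·ΔH°_rxn = 614.08 × -43.9 = -26958 kJ/h
Sensible, feed 202→25 °C: -48268 kJ/h
Outlet flows (mol/h): A 791.84, B 614.08, H₂O 614.08
Sensible, products 25→61.2 °C: 11806 kJ/h
Q = ΔH = -63420 kJ/h = -17.617 kW
Heat removed = 17617 W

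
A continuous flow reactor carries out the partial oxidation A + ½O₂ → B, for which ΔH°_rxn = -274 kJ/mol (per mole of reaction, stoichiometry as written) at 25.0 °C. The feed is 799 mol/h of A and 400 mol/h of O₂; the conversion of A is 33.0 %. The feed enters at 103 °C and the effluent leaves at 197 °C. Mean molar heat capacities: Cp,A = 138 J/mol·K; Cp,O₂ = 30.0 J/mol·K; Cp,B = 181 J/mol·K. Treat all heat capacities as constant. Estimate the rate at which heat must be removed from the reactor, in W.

Q_out = 16500 W

Extent of reaction ξ = 0.330 × 799 = 263.67 mol/h
Reaction term: ξ·ΔH°_rxn = 263.67 × -274 = -72246 kJ/h
Sensible, feed 103→25 °C: -9536.4 kJ/h
Outlet flows (mol/h): A 535.33, O₂ 268.16, B 263.67
Sensible, products 25→197 °C: 22299 kJ/h
Q = ΔH = -59483 kJ/h = -16.523 kW
Heat removed = 16523 W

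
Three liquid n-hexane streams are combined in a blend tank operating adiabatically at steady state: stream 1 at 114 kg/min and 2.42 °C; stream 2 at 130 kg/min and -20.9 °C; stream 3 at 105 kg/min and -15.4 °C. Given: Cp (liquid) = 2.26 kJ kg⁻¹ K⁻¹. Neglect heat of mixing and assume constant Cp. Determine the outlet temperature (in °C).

Energy balance with Q = 0: Σ ṁᵢCp,ᵢ(T_out − Tᵢ) = 0
T_out = Σ ṁᵢCp,ᵢTᵢ / Σ ṁᵢCp,ᵢ
      = -9171.4 / 788.74 = -11.628 °C

T_out = -11.6 °C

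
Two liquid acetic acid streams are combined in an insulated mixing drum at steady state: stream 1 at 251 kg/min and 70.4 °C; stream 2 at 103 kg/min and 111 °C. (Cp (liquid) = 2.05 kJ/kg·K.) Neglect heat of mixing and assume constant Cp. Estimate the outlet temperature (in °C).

T_out = 82.2 °C

Adiabatic, steady state ⇒ Σ ṁᵢCp,ᵢ(T_out − Tᵢ) = 0
Σ ṁᵢCp,ᵢTᵢ = 251×2.05×70.4 + 103×2.05×111 = 59662
Σ ṁᵢCp,ᵢ = 251×2.05 + 103×2.05 = 725.7
T_out = 59662 / 725.7 = 82.213 °C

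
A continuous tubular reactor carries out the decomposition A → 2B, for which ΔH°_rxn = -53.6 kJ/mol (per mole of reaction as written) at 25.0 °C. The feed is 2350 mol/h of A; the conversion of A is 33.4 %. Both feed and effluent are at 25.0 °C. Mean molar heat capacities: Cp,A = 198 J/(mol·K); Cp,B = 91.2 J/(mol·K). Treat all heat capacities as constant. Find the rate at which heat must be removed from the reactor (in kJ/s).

Q_out = 11.7 kJ/s

Extent of reaction ξ = 0.334 × 2350 = 784.9 mol/h
Reaction term: ξ·ΔH°_rxn = 784.9 × -53.6 = -42071 kJ/h
Q = ΔH = -42071 kJ/h = -11.686 kW
Heat removed = 11.686 kJ/s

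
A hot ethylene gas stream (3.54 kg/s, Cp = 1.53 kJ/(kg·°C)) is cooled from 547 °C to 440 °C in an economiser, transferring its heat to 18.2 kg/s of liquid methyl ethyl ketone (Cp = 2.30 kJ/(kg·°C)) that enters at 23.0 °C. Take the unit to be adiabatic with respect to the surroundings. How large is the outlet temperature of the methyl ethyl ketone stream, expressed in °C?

Heat released by hot stream: Q = 3.54 × 1.53 × (547 − 440) = 579.53 kJ/s
Energy balance on cold side (adiabatic exchanger): Q = ṁ_c·Cp_c·(T_c,out − T_c,in)
T_c,out = 23.0 + 579.53/(18.2 × 2.30) = 36.845 °C

T_c,out = 36.8 °C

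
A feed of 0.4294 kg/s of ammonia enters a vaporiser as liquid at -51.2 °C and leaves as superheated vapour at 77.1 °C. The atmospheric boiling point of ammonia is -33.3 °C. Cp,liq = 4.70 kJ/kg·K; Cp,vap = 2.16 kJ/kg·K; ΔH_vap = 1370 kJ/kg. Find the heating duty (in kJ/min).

Q = 43600 kJ/min

liquid -51.2→-33.3 °C: 84.13 kJ/kg
vaporisation at -33.3 °C: 1370 kJ/kg
vapour -33.3→77.1 °C: 238.46 kJ/kg
Δh = 84.13 + 1370 + 238.46 = 1692.6 kJ/kg
Q = ṁ·Δh = 0.4294 kg/s × 1692.6 kJ/kg = 726.8 kJ/s
|Q| = 726.8 kW = 43608 kJ/min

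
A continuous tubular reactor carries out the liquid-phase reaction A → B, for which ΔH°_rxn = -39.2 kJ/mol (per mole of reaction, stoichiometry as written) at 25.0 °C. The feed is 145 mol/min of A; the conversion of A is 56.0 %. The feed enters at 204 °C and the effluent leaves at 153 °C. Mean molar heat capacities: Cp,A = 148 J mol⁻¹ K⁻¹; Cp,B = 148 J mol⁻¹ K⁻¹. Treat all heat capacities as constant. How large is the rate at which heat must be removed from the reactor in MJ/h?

Extent of reaction ξ = 0.560 × 145 = 81.2 mol/min
Reaction term: ξ·ΔH°_rxn = 81.2 × -39.2 = -3183 kJ/min
Sensible, feed 204→25 °C: -3841.3 kJ/min
Outlet flows (mol/min): A 63.8, B 81.2
Sensible, products 25→153 °C: 2746.9 kJ/min
Q = ΔH = -4277.5 kJ/min = -71.292 kW
Heat removed = 256.65 MJ/h

Q_out = 257 MJ/h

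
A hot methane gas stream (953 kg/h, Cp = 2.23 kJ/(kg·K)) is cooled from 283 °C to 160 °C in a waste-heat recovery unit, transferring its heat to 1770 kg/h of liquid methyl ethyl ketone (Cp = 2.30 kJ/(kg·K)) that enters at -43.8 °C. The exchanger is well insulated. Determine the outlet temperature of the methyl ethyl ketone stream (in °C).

Heat released by hot stream: Q = 953 × 2.23 × (283 − 160) = 261400 kJ/h
Energy balance on cold side (adiabatic exchanger): Q = ṁ_c·Cp_c·(T_c,out − T_c,in)
T_c,out = -43.8 + 261400/(1770 × 2.30) = 20.41 °C

T_c,out = 20.4 °C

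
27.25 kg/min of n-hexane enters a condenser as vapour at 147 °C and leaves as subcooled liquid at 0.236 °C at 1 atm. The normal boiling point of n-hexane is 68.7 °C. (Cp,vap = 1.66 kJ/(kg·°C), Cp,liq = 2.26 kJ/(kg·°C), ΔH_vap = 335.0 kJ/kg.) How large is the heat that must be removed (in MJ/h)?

Q_c = 1010 MJ/h

vapour 147→68.7 °C: -129.98 kJ/kg
condensation at 68.7 °C: -335 kJ/kg
liquid 68.7→0.236 °C: -154.73 kJ/kg
Δh = -129.98 + -335 + -154.73 = -619.71 kJ/kg
Q = ṁ·Δh = 27.25 kg/min × -619.71 kJ/kg = -16887 kJ/min
|Q| = 281.45 kW = 1013.2 MJ/h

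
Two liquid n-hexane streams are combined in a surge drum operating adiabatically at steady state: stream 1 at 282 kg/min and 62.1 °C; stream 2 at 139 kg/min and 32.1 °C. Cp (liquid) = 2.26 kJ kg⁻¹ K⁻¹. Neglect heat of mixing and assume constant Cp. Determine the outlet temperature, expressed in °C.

No heat crosses the boundary, so H_out = H_in.
Σ ṁᵢCp,ᵢTᵢ = 282×2.26×62.1 + 139×2.26×32.1 = 49661
Σ ṁᵢCp,ᵢ = 282×2.26 + 139×2.26 = 951.46
T_out = 49661 / 951.46 = 52.195 °C

T_out = 52.2 °C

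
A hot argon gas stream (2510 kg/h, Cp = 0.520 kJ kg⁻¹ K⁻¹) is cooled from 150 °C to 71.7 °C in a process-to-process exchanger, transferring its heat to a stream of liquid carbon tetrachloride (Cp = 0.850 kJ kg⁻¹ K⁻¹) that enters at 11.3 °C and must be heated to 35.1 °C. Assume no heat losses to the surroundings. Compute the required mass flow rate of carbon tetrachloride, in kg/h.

ṁ_c = 5050 kg/h

Heat released by hot stream: Q = 2510 × 0.520 × (150 − 71.7) = 102200 kJ/h
Energy balance on cold side (adiabatic exchanger): Q = ṁ_c·Cp_c·(T_c,out − T_c,in)
ṁ_c = 102200 / [0.850 × (35.1 − 11.3)] = 5051.8 kg/h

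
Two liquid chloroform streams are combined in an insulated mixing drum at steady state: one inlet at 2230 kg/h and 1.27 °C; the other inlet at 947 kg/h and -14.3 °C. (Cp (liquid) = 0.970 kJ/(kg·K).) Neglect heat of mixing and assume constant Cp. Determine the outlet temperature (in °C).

T_out = -3.37 °C

Adiabatic, steady state ⇒ Σ ṁᵢCp,ᵢ(T_out − Tᵢ) = 0
T_out = Σ ṁᵢCp,ᵢTᵢ / Σ ṁᵢCp,ᵢ
      = -10389 / 3081.7 = -3.3711 °C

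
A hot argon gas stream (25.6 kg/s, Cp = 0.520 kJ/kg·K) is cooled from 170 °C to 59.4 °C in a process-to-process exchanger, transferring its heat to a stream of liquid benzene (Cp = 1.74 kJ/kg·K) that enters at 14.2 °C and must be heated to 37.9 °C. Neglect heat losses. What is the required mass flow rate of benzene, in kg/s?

ṁ_c = 35.7 kg/s

Heat released by hot stream: Q = 25.6 × 0.520 × (170 − 59.4) = 1472.3 kJ/s
Energy balance on cold side (adiabatic exchanger): Q = ṁ_c·Cp_c·(T_c,out − T_c,in)
ṁ_c = 1472.3 / [1.74 × (37.9 − 14.2)] = 35.703 kg/s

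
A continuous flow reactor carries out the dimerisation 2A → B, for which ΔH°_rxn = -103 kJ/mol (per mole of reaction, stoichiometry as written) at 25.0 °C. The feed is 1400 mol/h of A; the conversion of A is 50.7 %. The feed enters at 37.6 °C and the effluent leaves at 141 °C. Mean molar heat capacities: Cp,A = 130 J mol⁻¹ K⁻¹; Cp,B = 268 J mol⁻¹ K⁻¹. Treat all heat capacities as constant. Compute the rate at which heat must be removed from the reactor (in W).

Q_out = 4840 W

Extent of reaction ξ = 0.507 × 1400 / 2 = 354.9 mol/h
Reaction term: ξ·ΔH°_rxn = 354.9 × -103 = -36555 kJ/h
Sensible, feed 37.6→25 °C: -2293.2 kJ/h
Outlet flows (mol/h): A 690.2, B 354.9
Sensible, products 25→141 °C: 21441 kJ/h
Q = ΔH = -17407 kJ/h = -4.8352 kW
Heat removed = 4835.2 W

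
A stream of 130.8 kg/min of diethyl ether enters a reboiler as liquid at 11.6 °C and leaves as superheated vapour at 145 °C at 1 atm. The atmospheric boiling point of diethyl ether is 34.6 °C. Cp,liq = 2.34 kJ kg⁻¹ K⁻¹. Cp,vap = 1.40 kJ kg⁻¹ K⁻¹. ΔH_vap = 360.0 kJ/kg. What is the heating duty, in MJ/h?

Q = 4460 MJ/h

liquid 11.6→34.6 °C: 53.82 kJ/kg
vaporisation at 34.6 °C: 360 kJ/kg
vapour 34.6→145 °C: 154.56 kJ/kg
Δh = 53.82 + 360 + 154.56 = 568.38 kJ/kg
Q = ṁ·Δh = 130.8 kg/min × 568.38 kJ/kg = 74344 kJ/min
|Q| = 1239.1 kW = 4460.6 MJ/h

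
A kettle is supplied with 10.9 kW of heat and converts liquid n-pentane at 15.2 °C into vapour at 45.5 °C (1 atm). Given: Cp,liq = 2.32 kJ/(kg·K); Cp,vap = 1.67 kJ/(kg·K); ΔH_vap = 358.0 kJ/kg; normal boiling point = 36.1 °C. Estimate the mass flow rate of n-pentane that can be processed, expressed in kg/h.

ṁ = 92.9 kg/h

Δh = 2.32×(36.1−15.2) + 358.0 + 1.67×(45.5−36.1) = 422.19 kJ/kg
Q = 10.9 kW = 10.9 kJ/s = 39240 kJ/h
ṁ = Q/Δh = 39240 / 422.19 = 92.945 kg/h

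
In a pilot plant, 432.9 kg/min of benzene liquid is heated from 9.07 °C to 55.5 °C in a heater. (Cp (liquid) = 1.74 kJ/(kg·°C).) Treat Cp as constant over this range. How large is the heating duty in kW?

Q = ṁ·Cp·ΔT = 432.9 × 1.74 × (55.5 − 9.07) = 34973 kJ/min
Converting: 34973 / 60 s = 582.89 kW

Q = 583 kW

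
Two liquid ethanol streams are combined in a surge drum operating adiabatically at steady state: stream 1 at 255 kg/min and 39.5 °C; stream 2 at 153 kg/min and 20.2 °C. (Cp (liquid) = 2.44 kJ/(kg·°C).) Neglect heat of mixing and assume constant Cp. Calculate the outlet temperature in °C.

T_out = 32.3 °C

No heat crosses the boundary, so H_out = H_in.
Σ ṁᵢCp,ᵢTᵢ = 255×2.44×39.5 + 153×2.44×20.2 = 32118
Σ ṁᵢCp,ᵢ = 255×2.44 + 153×2.44 = 995.52
T_out = 32118 / 995.52 = 32.262 °C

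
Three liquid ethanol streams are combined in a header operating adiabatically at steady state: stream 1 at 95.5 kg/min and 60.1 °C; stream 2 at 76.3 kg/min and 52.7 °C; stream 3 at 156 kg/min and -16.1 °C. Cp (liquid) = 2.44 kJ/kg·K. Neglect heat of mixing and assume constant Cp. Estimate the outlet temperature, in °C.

T_out = 22.1 °C

Energy balance with Q = 0: Σ ṁᵢCp,ᵢ(T_out − Tᵢ) = 0
T_out = Σ ṁᵢCp,ᵢTᵢ / Σ ṁᵢCp,ᵢ
      = 17687 / 799.83 = 22.114 °C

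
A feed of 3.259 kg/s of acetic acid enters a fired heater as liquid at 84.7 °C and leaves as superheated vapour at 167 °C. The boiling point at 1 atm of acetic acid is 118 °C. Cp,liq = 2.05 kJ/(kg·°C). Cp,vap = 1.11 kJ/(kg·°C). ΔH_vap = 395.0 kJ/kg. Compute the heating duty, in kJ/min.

Q = 101000 kJ/min

liquid 84.7→118 °C: 68.265 kJ/kg
vaporisation at 118 °C: 395 kJ/kg
vapour 118→167 °C: 54.39 kJ/kg
Δh = 68.265 + 395 + 54.39 = 517.65 kJ/kg
Q = ṁ·Δh = 3.259 kg/s × 517.65 kJ/kg = 1687 kJ/s
|Q| = 1687 kW = 101220 kJ/min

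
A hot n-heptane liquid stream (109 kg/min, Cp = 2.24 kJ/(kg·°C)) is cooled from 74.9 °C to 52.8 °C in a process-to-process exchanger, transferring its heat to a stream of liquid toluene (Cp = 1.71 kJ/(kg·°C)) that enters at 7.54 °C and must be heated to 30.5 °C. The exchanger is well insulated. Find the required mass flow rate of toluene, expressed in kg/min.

Heat released by hot stream: Q = 109 × 2.24 × (74.9 − 52.8) = 5395.9 kJ/min
Energy balance on cold side (adiabatic exchanger): Q = ṁ_c·Cp_c·(T_c,out − T_c,in)
ṁ_c = 5395.9 / [1.71 × (30.5 − 7.54)] = 137.44 kg/min

ṁ_c = 137 kg/min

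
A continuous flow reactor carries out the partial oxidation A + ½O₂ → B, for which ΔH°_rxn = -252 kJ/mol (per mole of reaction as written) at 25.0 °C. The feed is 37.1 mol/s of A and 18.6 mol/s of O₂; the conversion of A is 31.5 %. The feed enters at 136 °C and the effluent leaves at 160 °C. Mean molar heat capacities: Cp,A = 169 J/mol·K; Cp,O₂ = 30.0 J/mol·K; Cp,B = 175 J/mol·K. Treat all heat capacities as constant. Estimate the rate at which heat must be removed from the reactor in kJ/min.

Extent of reaction ξ = 0.315 × 37.1 = 11.687 mol/s
Reaction term: ξ·ΔH°_rxn = 11.687 × -252 = -2945 kJ/s
Sensible, feed 136→25 °C: -757.9 kJ/s
Outlet flows (mol/s): A 25.413, O₂ 12.757, B 11.687
Sensible, products 25→160 °C: 907.57 kJ/s
Q = ΔH = -2795.3 kJ/s = -2795.3 kW
Heat removed = 167720 kJ/min

Q_out = 168000 kJ/min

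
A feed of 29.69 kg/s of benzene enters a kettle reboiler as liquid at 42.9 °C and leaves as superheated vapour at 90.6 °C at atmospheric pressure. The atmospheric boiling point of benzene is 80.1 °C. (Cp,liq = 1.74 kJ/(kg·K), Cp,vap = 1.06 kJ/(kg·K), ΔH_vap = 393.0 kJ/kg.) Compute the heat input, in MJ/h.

Q = 50100 MJ/h

liquid 42.9→80.1 °C: 64.728 kJ/kg
vaporisation at 80.1 °C: 393 kJ/kg
vapour 80.1→90.6 °C: 11.13 kJ/kg
Δh = 64.728 + 393 + 11.13 = 468.86 kJ/kg
Q = ṁ·Δh = 29.69 kg/s × 468.86 kJ/kg = 13920 kJ/s
|Q| = 13920 kW = 50113 MJ/h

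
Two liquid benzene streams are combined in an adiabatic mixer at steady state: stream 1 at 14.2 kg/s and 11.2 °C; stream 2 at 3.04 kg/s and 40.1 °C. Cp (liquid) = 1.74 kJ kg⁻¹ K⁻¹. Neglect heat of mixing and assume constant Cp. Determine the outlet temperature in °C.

Energy balance with Q = 0: Σ ṁᵢCp,ᵢ(T_out − Tᵢ) = 0
T_out = Σ ṁᵢCp,ᵢTᵢ / Σ ṁᵢCp,ᵢ
      = 488.84 / 29.998 = 16.296 °C

T_out = 16.3 °C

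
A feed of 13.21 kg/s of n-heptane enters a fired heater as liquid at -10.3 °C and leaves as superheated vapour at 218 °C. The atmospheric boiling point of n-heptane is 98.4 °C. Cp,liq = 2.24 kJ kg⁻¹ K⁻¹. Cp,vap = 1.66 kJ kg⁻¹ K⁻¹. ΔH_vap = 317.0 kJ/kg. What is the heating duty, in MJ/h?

Q = 36100 MJ/h

liquid -10.3→98.4 °C: 243.49 kJ/kg
vaporisation at 98.4 °C: 317 kJ/kg
vapour 98.4→218 °C: 198.54 kJ/kg
Δh = 243.49 + 317 + 198.54 = 759.02 kJ/kg
Q = ṁ·Δh = 13.21 kg/s × 759.02 kJ/kg = 10027 kJ/s
|Q| = 10027 kW = 36096 MJ/h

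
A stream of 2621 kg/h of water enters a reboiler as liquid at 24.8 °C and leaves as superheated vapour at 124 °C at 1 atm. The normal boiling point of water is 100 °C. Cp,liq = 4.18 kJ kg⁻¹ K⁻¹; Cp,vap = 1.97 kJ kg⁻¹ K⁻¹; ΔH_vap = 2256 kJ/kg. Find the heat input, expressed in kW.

liquid 24.8→100 °C: 314.34 kJ/kg
vaporisation at 100 °C: 2256 kJ/kg
vapour 100→124 °C: 47.28 kJ/kg
Δh = 314.34 + 2256 + 47.28 = 2617.6 kJ/kg
Q = ṁ·Δh = 2621 kg/h × 2617.6 kJ/kg = 6.8608e+06 kJ/h
|Q| = 1905.8 kW

Q = 1910 kW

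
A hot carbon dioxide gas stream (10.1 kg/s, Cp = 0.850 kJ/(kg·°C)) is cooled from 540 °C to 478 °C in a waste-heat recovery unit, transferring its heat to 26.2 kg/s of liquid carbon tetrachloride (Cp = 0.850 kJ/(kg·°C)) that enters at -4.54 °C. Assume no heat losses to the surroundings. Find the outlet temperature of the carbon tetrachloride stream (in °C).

T_c,out = 19.4 °C

Heat released by hot stream: Q = 10.1 × 0.850 × (540 − 478) = 532.27 kJ/s
Energy balance on cold side (adiabatic exchanger): Q = ṁ_c·Cp_c·(T_c,out − T_c,in)
T_c,out = -4.54 + 532.27/(26.2 × 0.850) = 19.361 °C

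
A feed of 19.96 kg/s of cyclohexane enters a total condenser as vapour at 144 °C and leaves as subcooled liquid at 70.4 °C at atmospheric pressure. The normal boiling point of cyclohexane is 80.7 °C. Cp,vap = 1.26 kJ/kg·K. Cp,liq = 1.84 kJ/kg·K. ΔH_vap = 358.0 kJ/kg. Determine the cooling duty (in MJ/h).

Q_c = 32800 MJ/h

vapour 144→80.7 °C: -79.758 kJ/kg
condensation at 80.7 °C: -358 kJ/kg
liquid 80.7→70.4 °C: -18.952 kJ/kg
Δh = -79.758 + -358 + -18.952 = -456.71 kJ/kg
Q = ṁ·Δh = 19.96 kg/s × -456.71 kJ/kg = -9115.9 kJ/s
|Q| = 9115.9 kW = 32817 MJ/h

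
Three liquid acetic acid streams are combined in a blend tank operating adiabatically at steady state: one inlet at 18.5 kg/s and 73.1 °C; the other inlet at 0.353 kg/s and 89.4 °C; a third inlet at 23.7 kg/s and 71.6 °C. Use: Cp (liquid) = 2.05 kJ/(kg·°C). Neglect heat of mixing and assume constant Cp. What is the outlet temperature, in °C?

T_out = 72.4 °C

Energy balance with Q = 0: Σ ṁᵢCp,ᵢ(T_out − Tᵢ) = 0
T_out = Σ ṁᵢCp,ᵢTᵢ / Σ ṁᵢCp,ᵢ
      = 6315.7 / 87.234 = 72.4 °C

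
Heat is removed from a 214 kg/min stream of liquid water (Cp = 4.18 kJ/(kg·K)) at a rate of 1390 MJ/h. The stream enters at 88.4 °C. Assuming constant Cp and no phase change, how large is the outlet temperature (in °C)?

Q = 1390 MJ/h = 23167 kJ/min
ΔT = Q/(ṁ·Cp) = 23167/(214×4.18) = 25.898 K
T_out = 88.4 − 25.898 = 62.502 °C

T_out = 62.5 °C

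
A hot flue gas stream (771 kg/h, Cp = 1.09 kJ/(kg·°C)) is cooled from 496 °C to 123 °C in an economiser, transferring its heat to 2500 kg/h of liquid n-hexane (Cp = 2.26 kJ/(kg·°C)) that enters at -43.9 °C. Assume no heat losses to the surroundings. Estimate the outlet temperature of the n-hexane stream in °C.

Heat released by hot stream: Q = 771 × 1.09 × (496 − 123) = 313470 kJ/h
Energy balance on cold side (adiabatic exchanger): Q = ṁ_c·Cp_c·(T_c,out − T_c,in)
T_c,out = -43.9 + 313470/(2500 × 2.26) = 11.581 °C

T_c,out = 11.6 °C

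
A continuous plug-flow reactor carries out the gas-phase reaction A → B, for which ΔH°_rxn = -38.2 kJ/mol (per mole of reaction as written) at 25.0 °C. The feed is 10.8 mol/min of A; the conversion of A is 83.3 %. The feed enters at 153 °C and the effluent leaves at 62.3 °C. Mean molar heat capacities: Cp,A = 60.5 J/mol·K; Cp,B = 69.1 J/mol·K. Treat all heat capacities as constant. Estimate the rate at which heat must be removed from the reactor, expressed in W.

Q_out = 6670 W

Extent of reaction ξ = 0.833 × 10.8 = 8.9964 mol/min
Reaction term: ξ·ΔH°_rxn = 8.9964 × -38.2 = -343.66 kJ/min
Sensible, feed 153→25 °C: -83.635 kJ/min
Outlet flows (mol/min): A 1.8036, B 8.9964
Sensible, products 25→62.3 °C: 27.258 kJ/min
Q = ΔH = -400.04 kJ/min = -6.6673 kW
Heat removed = 6667.3 W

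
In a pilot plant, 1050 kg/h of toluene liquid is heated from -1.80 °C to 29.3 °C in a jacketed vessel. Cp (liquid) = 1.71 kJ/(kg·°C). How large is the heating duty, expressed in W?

Q = 15500 W

Q = ṁ·Cp·ΔT = 1050 × 1.71 × (29.3 − -1.80) = 55840 kJ/h
Converting: 55840 / 3600 s = 15.511 kW
Heating duty = 15511 W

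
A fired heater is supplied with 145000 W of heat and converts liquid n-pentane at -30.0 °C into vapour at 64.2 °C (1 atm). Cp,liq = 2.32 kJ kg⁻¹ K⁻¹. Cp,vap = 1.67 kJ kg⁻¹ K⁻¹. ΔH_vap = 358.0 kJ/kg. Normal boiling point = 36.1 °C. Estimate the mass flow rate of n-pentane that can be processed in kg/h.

ṁ = 935 kg/h

Δh = 2.32×(36.1−-30.0) + 358.0 + 1.67×(64.2−36.1) = 558.28 kJ/kg
Q = 145000 W = 145 kJ/s = 522000 kJ/h
ṁ = Q/Δh = 522000 / 558.28 = 935.02 kg/h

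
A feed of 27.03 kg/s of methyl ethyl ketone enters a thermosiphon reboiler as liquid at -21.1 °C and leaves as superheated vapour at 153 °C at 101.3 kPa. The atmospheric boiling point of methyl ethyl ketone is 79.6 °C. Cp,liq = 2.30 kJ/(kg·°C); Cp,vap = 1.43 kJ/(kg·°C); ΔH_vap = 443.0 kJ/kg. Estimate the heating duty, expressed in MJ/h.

Q = 75900 MJ/h

liquid -21.1→79.6 °C: 231.61 kJ/kg
vaporisation at 79.6 °C: 443 kJ/kg
vapour 79.6→153 °C: 104.96 kJ/kg
Δh = 231.61 + 443 + 104.96 = 779.57 kJ/kg
Q = ṁ·Δh = 27.03 kg/s × 779.57 kJ/kg = 21072 kJ/s
|Q| = 21072 kW = 75859 MJ/h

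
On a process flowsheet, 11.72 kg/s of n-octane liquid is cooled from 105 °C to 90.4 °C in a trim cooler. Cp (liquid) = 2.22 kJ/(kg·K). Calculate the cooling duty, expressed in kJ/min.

Q = ṁ·Cp·ΔT = 11.72 × 2.22 × (90.4 − 105) = -379.87 kJ/s
Cooling duty = 22792 kJ/min

Q_c = 22800 kJ/min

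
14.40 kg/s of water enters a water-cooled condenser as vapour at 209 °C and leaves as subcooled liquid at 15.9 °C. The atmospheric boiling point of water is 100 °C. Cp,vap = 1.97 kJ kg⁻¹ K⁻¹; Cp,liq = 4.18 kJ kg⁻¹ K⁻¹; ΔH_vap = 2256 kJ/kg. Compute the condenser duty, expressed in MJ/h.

vapour 209→100 °C: -214.73 kJ/kg
condensation at 100 °C: -2256 kJ/kg
liquid 100→15.9 °C: -351.54 kJ/kg
Δh = -214.73 + -2256 + -351.54 = -2822.3 kJ/kg
Q = ṁ·Δh = 14.40 kg/s × -2822.3 kJ/kg = -40641 kJ/s
|Q| = 40641 kW = 146310 MJ/h

Q_c = 146000 MJ/h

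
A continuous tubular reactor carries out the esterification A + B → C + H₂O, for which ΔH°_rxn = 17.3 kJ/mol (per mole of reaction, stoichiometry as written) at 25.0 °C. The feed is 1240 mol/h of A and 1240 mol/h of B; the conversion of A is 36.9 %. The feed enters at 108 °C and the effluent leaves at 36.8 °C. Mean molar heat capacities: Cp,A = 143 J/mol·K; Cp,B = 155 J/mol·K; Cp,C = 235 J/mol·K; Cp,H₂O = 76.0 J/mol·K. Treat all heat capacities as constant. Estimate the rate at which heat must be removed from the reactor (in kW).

Q_out = 5.09 kW

Extent of reaction ξ = 0.369 × 1240 = 457.56 mol/h
Reaction term: ξ·ΔH°_rxn = 457.56 × 17.3 = 7915.8 kJ/h
Sensible, feed 108→25 °C: -30670 kJ/h
Outlet flows (mol/h): A 782.44, B 782.44, C 457.56, H₂O 457.56
Sensible, products 25→36.8 °C: 4430.5 kJ/h
Q = ΔH = -18324 kJ/h = -5.09 kW
Heat removed = 5.09 kW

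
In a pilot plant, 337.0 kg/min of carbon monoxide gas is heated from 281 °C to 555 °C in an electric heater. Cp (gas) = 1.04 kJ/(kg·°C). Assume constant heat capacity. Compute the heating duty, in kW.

Q = 1600 kW

Q = ṁ·Cp·ΔT = 337.0 × 1.04 × (555 − 281) = 96032 kJ/min
Converting: 96032 / 60 s = 1600.5 kW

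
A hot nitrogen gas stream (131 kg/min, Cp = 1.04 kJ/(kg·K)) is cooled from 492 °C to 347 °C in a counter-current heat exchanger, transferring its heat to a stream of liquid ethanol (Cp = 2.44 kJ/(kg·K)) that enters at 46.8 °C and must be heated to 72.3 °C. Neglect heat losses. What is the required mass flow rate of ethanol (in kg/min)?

ṁ_c = 317 kg/min

Heat released by hot stream: Q = 131 × 1.04 × (492 − 347) = 19755 kJ/min
Energy balance on cold side (adiabatic exchanger): Q = ṁ_c·Cp_c·(T_c,out − T_c,in)
ṁ_c = 19755 / [2.44 × (72.3 − 46.8)] = 317.5 kg/min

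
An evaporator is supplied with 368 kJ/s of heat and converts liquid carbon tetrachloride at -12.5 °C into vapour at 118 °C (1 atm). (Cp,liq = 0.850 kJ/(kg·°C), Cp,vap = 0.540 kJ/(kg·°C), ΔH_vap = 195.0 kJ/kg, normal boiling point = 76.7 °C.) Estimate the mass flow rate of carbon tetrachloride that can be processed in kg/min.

Δh = 0.850×(76.7−-12.5) + 195.0 + 0.540×(118−76.7) = 293.12 kJ/kg
Q = 368 kJ/s = 368 kJ/s = 22080 kJ/min
ṁ = Q/Δh = 22080 / 293.12 = 75.327 kg/min

ṁ = 75.3 kg/min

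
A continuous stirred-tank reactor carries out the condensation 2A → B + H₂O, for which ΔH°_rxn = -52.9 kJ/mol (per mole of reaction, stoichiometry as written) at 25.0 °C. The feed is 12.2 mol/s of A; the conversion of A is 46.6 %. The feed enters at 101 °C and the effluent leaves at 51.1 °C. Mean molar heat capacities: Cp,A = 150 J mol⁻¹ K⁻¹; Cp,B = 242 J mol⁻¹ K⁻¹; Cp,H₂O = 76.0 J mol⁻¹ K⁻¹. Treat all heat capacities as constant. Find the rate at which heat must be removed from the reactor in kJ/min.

Extent of reaction ξ = 0.466 × 12.2 / 2 = 2.8426 mol/s
Reaction term: ξ·ΔH°_rxn = 2.8426 × -52.9 = -150.37 kJ/s
Sensible, feed 101→25 °C: -139.08 kJ/s
Outlet flows (mol/s): A 6.5148, B 2.8426, H₂O 2.8426
Sensible, products 25→51.1 °C: 49.098 kJ/s
Q = ΔH = -240.36 kJ/s = -240.36 kW
Heat removed = 14421 kJ/min

Q_out = 14400 kJ/min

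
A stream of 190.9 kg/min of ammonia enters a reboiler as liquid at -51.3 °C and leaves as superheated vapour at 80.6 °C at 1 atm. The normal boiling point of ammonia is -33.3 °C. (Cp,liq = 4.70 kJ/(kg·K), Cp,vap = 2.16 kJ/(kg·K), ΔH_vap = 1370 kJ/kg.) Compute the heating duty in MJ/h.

liquid -51.3→-33.3 °C: 84.6 kJ/kg
vaporisation at -33.3 °C: 1370 kJ/kg
vapour -33.3→80.6 °C: 246.02 kJ/kg
Δh = 84.6 + 1370 + 246.02 = 1700.6 kJ/kg
Q = ṁ·Δh = 190.9 kg/min × 1700.6 kJ/kg = 324650 kJ/min
|Q| = 5410.8 kW = 19479 MJ/h

Q = 19500 MJ/h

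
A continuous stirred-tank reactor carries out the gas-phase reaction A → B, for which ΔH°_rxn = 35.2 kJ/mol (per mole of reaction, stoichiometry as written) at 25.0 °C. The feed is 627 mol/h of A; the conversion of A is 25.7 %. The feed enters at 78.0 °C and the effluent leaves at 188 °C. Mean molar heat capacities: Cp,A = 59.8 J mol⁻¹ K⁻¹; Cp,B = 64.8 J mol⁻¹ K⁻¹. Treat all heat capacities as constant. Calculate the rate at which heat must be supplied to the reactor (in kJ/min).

Q_in = 165 kJ/min

Extent of reaction ξ = 0.257 × 627 = 161.14 mol/h
Reaction term: ξ·ΔH°_rxn = 161.14 × 35.2 = 5672.1 kJ/h
Sensible, feed 78.0→25 °C: -1987.2 kJ/h
Outlet flows (mol/h): A 465.86, B 161.14
Sensible, products 25→188 °C: 6242.9 kJ/h
Q = ΔH = 9927.8 kJ/h = 2.7577 kW
Heat supplied = 165.46 kJ/min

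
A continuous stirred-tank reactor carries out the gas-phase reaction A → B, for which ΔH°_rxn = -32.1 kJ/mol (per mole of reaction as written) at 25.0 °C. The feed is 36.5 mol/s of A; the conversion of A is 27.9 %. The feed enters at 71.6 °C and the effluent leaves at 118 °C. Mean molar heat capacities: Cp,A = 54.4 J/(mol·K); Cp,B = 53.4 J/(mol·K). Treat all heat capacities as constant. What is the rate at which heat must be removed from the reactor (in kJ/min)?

Extent of reaction ξ = 0.279 × 36.5 = 10.184 mol/s
Reaction term: ξ·ΔH°_rxn = 10.184 × -32.1 = -326.89 kJ/s
Sensible, feed 71.6→25 °C: -92.529 kJ/s
Outlet flows (mol/s): A 26.316, B 10.184
Sensible, products 25→118 °C: 183.71 kJ/s
Q = ΔH = -235.71 kJ/s = -235.71 kW
Heat removed = 14142 kJ/min

Q_out = 14100 kJ/min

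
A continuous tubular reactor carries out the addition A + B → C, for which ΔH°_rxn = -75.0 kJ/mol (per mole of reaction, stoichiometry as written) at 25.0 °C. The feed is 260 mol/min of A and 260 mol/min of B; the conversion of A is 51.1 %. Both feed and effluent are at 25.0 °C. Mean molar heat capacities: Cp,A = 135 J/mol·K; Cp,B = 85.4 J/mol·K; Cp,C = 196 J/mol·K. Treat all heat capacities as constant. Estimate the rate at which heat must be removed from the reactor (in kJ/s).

Extent of reaction ξ = 0.511 × 260 = 132.86 mol/min
Reaction term: ξ·ΔH°_rxn = 132.86 × -75.0 = -9964.5 kJ/min
Q = ΔH = -9964.5 kJ/min = -166.08 kW
Heat removed = 166.08 kJ/s

Q_out = 166 kJ/s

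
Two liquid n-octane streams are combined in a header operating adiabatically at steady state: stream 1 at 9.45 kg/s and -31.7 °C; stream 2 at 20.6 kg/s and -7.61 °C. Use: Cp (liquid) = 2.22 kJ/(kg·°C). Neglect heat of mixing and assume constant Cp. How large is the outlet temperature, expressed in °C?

T_out = -15.2 °C

Energy balance with Q = 0: Σ ṁᵢCp,ᵢ(T_out − Tᵢ) = 0
Σ ṁᵢCp,ᵢTᵢ = 9.45×2.22×-31.7 + 20.6×2.22×-7.61 = -1013.1
Σ ṁᵢCp,ᵢ = 9.45×2.22 + 20.6×2.22 = 66.711
T_out = -1013.1 / 66.711 = -15.186 °C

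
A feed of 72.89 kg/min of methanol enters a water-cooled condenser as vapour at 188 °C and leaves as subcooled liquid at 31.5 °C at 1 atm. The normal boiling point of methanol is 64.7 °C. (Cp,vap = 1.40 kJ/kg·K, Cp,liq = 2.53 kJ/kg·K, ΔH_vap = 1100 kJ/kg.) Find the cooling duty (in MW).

vapour 188→64.7 °C: -172.62 kJ/kg
condensation at 64.7 °C: -1100 kJ/kg
liquid 64.7→31.5 °C: -83.996 kJ/kg
Δh = -172.62 + -1100 + -83.996 = -1356.6 kJ/kg
Q = ṁ·Δh = 72.89 kg/min × -1356.6 kJ/kg = -98884 kJ/min
|Q| = 1648.1 kW = 1.6481 MW

Q_c = 1.65 MW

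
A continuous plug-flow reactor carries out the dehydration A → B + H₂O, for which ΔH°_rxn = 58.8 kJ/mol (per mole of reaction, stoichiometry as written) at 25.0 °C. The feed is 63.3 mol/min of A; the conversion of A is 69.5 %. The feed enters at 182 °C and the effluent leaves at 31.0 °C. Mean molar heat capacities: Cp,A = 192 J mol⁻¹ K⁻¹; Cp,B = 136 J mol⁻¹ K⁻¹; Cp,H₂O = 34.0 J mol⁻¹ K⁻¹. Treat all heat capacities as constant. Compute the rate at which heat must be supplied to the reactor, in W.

Q_in = 12400 W

Extent of reaction ξ = 0.695 × 63.3 = 43.993 mol/min
Reaction term: ξ·ΔH°_rxn = 43.993 × 58.8 = 2586.8 kJ/min
Sensible, feed 182→25 °C: -1908.1 kJ/min
Outlet flows (mol/min): A 19.306, B 43.993, H₂O 43.993
Sensible, products 25→31.0 °C: 67.114 kJ/min
Q = ΔH = 745.82 kJ/min = 12.43 kW
Heat supplied = 12430 W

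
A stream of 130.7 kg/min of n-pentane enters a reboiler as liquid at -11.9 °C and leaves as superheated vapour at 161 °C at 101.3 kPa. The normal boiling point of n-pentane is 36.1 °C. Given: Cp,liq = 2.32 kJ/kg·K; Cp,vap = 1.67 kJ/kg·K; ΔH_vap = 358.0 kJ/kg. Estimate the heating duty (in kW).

Q = 1480 kW

liquid -11.9→36.1 °C: 111.36 kJ/kg
vaporisation at 36.1 °C: 358 kJ/kg
vapour 36.1→161 °C: 208.58 kJ/kg
Δh = 111.36 + 358 + 208.58 = 677.94 kJ/kg
Q = ṁ·Δh = 130.7 kg/min × 677.94 kJ/kg = 88607 kJ/min
|Q| = 1476.8 kW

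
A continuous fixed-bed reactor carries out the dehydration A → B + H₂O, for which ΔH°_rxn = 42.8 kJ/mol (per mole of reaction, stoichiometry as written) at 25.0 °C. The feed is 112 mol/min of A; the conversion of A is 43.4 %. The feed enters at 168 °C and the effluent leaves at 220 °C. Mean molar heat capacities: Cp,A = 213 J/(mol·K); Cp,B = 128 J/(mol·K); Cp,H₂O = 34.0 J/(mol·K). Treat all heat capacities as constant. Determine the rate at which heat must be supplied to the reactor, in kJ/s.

Extent of reaction ξ = 0.434 × 112 = 48.608 mol/min
Reaction term: ξ·ΔH°_rxn = 48.608 × 42.8 = 2080.4 kJ/min
Sensible, feed 168→25 °C: -3411.4 kJ/min
Outlet flows (mol/min): A 63.392, B 48.608, H₂O 48.608
Sensible, products 25→220 °C: 4168.5 kJ/min
Q = ΔH = 2837.5 kJ/min = 47.292 kW
Heat supplied = 47.292 kJ/s

Q_in = 47.3 kJ/s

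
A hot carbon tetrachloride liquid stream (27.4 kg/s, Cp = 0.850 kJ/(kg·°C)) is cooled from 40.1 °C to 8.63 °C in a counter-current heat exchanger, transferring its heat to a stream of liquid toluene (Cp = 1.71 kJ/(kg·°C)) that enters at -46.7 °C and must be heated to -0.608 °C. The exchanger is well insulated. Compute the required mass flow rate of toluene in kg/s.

ṁ_c = 9.30 kg/s

Heat released by hot stream: Q = 27.4 × 0.850 × (40.1 − 8.63) = 732.94 kJ/s
Energy balance on cold side (adiabatic exchanger): Q = ṁ_c·Cp_c·(T_c,out − T_c,in)
ṁ_c = 732.94 / [1.71 × (-0.608 − -46.7)] = 9.2992 kg/s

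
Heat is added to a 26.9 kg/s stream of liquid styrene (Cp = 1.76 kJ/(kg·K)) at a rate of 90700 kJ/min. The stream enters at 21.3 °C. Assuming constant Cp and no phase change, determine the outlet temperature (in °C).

T_out = 53.2 °C

Q = 90700 kJ/min = 1511.7 kJ/s
ΔT = Q/(ṁ·Cp) = 1511.7/(26.9×1.76) = 31.929 K
T_out = 21.3 + 31.929 = 53.229 °C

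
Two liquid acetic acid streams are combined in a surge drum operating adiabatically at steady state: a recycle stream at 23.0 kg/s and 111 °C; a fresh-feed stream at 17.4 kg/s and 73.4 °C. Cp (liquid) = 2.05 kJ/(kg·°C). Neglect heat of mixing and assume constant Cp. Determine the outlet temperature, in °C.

Energy balance with Q = 0: Σ ṁᵢCp,ᵢ(T_out − Tᵢ) = 0
T_out = Σ ṁᵢCp,ᵢTᵢ / Σ ṁᵢCp,ᵢ
      = 7851.8 / 82.82 = 94.806 °C

T_out = 94.8 °C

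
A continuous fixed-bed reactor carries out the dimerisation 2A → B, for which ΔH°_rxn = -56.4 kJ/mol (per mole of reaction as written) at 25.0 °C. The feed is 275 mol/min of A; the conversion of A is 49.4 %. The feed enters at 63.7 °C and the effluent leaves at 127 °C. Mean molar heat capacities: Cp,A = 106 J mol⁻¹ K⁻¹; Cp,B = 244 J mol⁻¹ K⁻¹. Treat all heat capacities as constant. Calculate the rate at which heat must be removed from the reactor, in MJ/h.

Q_out = 106 MJ/h

Extent of reaction ξ = 0.494 × 275 / 2 = 67.925 mol/min
Reaction term: ξ·ΔH°_rxn = 67.925 × -56.4 = -3831 kJ/min
Sensible, feed 63.7→25 °C: -1128.1 kJ/min
Outlet flows (mol/min): A 139.15, B 67.925
Sensible, products 25→127 °C: 3195 kJ/min
Q = ΔH = -1764.1 kJ/min = -29.401 kW
Heat removed = 105.84 MJ/h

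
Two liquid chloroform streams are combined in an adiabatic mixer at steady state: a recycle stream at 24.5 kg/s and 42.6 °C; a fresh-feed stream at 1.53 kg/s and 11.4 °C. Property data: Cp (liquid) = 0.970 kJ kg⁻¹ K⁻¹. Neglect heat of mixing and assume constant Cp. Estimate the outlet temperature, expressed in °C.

T_out = 40.8 °C

Energy balance with Q = 0: Σ ṁᵢCp,ᵢ(T_out − Tᵢ) = 0
Σ ṁᵢCp,ᵢTᵢ = 24.5×0.970×42.6 + 1.53×0.970×11.4 = 1029.3
Σ ṁᵢCp,ᵢ = 24.5×0.970 + 1.53×0.970 = 25.249
T_out = 1029.3 / 25.249 = 40.766 °C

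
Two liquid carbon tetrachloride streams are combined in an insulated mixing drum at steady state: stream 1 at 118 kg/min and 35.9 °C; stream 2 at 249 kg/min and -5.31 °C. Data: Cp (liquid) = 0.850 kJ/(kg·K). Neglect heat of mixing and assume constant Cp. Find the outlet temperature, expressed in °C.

No heat crosses the boundary, so H_out = H_in.
Σ ṁᵢCp,ᵢTᵢ = 118×0.850×35.9 + 249×0.850×-5.31 = 2476.9
Σ ṁᵢCp,ᵢ = 118×0.850 + 249×0.850 = 311.95
T_out = 2476.9 / 311.95 = 7.9401 °C

T_out = 7.94 °C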